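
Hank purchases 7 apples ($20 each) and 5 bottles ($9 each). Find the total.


Cost of apples:
7 x $20 = $140
Cost of bottles:
5 x $9 = $45
Add both:
$140 + $45 = $185

$185


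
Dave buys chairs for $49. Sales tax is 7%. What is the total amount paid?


Calculate the tax:
7% of $49 = $3.43
Add tax to price:
$49 + $3.43 = $52.43

$52.43


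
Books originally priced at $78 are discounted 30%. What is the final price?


Calculate the discount amount:
30% of $78 = $23.40
Subtract from original:
$78 - $23.40 = $54.60

$54.60


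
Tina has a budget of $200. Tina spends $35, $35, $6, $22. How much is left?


Add up expenses:
$35 + $35 + $6 + $22 = $98
Subtract from budget:
$200 - $98 = $102

$102


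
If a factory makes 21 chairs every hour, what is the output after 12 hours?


Production rate: 21 chairs per hour
Time: 12 hours
Total: 21 x 12 = 252 chairs

252 chairs


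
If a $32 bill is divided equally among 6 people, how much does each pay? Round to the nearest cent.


Total bill: $32
Number of people: 6
Each pays: $32 / 6 = $5.3333... ≈ $5.33

$5.33


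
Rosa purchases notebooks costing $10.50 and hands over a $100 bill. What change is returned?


Start with the amount paid:
$100
Subtract the price:
$100 - $10.50 = $89.50

$89.50


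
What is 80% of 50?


Convert percentage to decimal:
80% = 0.8
Multiply:
50 x 0.8 = 40

40


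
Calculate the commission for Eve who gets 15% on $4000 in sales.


Convert rate to decimal:
15% = 0.15
Multiply by sales:
$4000 x 0.15 = $600

$600


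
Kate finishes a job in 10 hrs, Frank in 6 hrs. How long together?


Kate's rate: 1/10 of the job per hour
Frank's rate: 1/6 of the job per hour
Combined rate: 1/10 + 1/6 = 4/15 per hour
Time = 1 / (4/15) = 15/4 = 3.75 hours

3.75 hours


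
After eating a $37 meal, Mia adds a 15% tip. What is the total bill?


Calculate the tip:
15% of $37 = $5.55
Add tip to meal cost:
$37 + $5.55 = $42.55

$42.55


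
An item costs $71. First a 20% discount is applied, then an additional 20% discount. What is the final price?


First discount:
20% of $71 = $14.20
Price after first discount:
$71 - $14.20 = $56.80
Second discount:
20% of $56.80 = $11.36
Final price:
$56.80 - $11.36 = $45.44

$45.44


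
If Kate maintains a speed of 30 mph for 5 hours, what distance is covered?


Use the formula: distance = speed x time
Speed = 30 mph, Time = 5 hours
30 x 5 = 150 miles

150 miles


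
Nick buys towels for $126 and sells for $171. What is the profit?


Selling price = $171
Cost price = $126
Profit = selling price - cost price:
Profit = $171 - $126 = $45

$45


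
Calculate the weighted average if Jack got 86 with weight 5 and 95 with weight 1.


Weighted sum:
5 x 86 + 1 x 95 = 525
Total weight:
5 + 1 = 6
Weighted average:
525 / 6 = 87.5

87.5


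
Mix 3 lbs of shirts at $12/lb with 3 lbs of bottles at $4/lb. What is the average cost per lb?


Cost of shirts:
3 x $12 = $36
Cost of bottles:
3 x $4 = $12
Total cost: $36 + $12 = $48
Total weight: 6 lbs
Average: $48 / 6 = $8/lb

$8/lb


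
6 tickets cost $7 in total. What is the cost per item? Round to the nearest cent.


Total cost: $7
Number of items: 6
Unit price: $7 / 6 = $1.1666... ≈ $1.17

$1.17


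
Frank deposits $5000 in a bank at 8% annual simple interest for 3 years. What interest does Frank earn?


Use the formula I = P x R x T / 100
P x R x T = 5000 x 8 x 3 = 120000
I = 120000 / 100 = $1200

$1200


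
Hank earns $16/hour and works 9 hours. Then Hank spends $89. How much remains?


Calculate earnings:
9 x $16 = $144
Subtract spending:
$144 - $89 = $55

$55


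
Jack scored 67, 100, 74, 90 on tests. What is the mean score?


Add the scores:
67 + 100 + 74 + 90 = 331
Divide by the number of tests:
331 / 4 = 82.75

82.75


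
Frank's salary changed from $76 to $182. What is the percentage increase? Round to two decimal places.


Find the absolute change:
|182 - 76| = 106
Divide by original and multiply by 100:
106 / 76 x 100 = 139.4736...% ≈ 139.47%

139.47%


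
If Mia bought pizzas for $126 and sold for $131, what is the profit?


Selling price = $131
Cost price = $126
Profit = selling price - cost price:
Profit = $131 - $126 = $5

$5


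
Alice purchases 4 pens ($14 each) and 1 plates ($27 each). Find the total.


Cost of pens:
4 x $14 = $56
Cost of plates:
1 x $27 = $27
Add both:
$56 + $27 = $83

$83


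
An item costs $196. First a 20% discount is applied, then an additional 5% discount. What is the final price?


First discount:
20% of $196 = $39.20
Price after first discount:
$196 - $39.20 = $156.80
Second discount:
5% of $156.80 = $7.84
Final price:
$156.80 - $7.84 = $148.96

$148.96


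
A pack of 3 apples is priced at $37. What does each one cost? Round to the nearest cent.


Total cost: $37
Number of items: 3
Unit price: $37 / 3 = $12.3333... ≈ $12.33

$12.33


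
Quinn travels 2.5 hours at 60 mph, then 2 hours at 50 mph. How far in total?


Leg 1 distance:
60 x 2.5 = 150 miles
Leg 2 distance:
50 x 2 = 100 miles
Total distance:
150 + 100 = 250 miles

250 miles


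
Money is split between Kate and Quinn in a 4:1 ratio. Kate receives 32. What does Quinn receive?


Find the multiplier:
32 / 4 = 8
Apply to Quinn's share:
1 x 8 = 8

8


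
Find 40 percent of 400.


Convert percentage to decimal:
40% = 0.4
Multiply:
400 x 0.4 = 160

160


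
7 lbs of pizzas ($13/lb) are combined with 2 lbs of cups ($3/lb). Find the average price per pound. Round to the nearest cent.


Cost of pizzas:
7 x $13 = $91
Cost of cups:
2 x $3 = $6
Total cost: $91 + $6 = $97
Total weight: 9 lbs
Average: $97 / 9 = $10.7777... ≈ $10.78/lb

$10.78/lb


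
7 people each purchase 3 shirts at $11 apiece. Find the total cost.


Cost per person:
3 x $11 = $33
Group total:
7 x $33 = $231

$231


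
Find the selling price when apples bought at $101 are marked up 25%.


Calculate the markup amount:
25% of $101 = $25.25
Add to cost:
$101 + $25.25 = $126.25

$126.25


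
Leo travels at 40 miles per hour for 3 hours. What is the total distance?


Use the formula: distance = speed x time
Speed = 40 mph, Time = 3 hours
40 x 3 = 120 miles

120 miles


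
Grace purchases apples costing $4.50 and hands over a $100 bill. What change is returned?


Start with the amount paid:
$100
Subtract the price:
$100 - $4.50 = $95.50

$95.50


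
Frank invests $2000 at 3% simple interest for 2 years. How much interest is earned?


Use the formula I = P x R x T / 100
P x R x T = 2000 x 3 x 2 = 12000
I = 12000 / 100 = $120

$120


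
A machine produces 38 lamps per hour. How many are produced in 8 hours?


Production rate: 38 lamps per hour
Time: 8 hours
Total: 38 x 8 = 304 lamps

304 lamps


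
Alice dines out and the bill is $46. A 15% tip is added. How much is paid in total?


Calculate the tip:
15% of $46 = $6.90
Add tip to meal cost:
$46 + $6.90 = $52.90

$52.90


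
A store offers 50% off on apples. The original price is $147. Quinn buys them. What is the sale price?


Calculate the discount amount:
50% of $147 = $73.50
Subtract from original:
$147 - $73.50 = $73.50

$73.50


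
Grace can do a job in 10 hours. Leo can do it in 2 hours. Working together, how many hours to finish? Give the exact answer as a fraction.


Grace's rate: 1/10 of the job per hour
Leo's rate: 1/2 of the job per hour
Combined rate: 1/10 + 1/2 = 3/5 per hour
Time = 1 / (3/5) = 5/3 hours (≈ 1.67 hours)

5/3 hours


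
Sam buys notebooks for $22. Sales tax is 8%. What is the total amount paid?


Calculate the tax:
8% of $22 = $1.76
Add tax to price:
$22 + $1.76 = $23.76

$23.76


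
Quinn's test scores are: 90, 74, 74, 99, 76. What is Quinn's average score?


Add the scores:
90 + 74 + 74 + 99 + 76 = 413
Divide by the number of tests:
413 / 5 = 82.6

82.6


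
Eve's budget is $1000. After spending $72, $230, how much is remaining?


Add up expenses:
$72 + $230 = $302
Subtract from budget:
$1000 - $302 = $698

$698


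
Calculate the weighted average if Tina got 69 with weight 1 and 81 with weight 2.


Weighted sum:
1 x 69 + 2 x 81 = 231
Total weight:
1 + 2 = 3
Weighted average:
231 / 3 = 77

77


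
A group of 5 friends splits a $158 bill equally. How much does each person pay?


Total bill: $158
Number of people: 5
Each pays: $158 / 5 = $31.60

$31.60


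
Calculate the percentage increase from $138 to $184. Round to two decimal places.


Find the absolute change:
|184 - 138| = 46
Divide by original and multiply by 100:
46 / 138 x 100 = 33.3333...% ≈ 33.33%

33.33%


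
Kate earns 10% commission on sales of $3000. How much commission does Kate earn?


Convert rate to decimal:
10% = 0.1
Multiply by sales:
$3000 x 0.1 = $300

$300


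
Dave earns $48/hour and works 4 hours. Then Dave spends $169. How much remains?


Calculate earnings:
4 x $48 = $192
Subtract spending:
$192 - $169 = $23

$23


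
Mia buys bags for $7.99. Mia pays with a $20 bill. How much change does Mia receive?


Start with the amount paid:
$20
Subtract the price:
$20 - $7.99 = $12.01

$12.01


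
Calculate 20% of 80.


Convert percentage to decimal:
20% = 0.2
Multiply:
80 x 0.2 = 16

16


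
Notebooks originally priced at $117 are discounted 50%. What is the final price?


Calculate the discount amount:
50% of $117 = $58.50
Subtract from original:
$117 - $58.50 = $58.50

$58.50


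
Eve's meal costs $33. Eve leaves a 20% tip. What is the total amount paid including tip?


Calculate the tip:
20% of $33 = $6.60
Add tip to meal cost:
$33 + $6.60 = $39.60

$39.60


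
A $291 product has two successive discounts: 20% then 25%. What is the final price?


First discount:
20% of $291 = $58.20
Price after first discount:
$291 - $58.20 = $232.80
Second discount:
25% of $232.80 = $58.20
Final price:
$232.80 - $58.20 = $174.60

$174.60


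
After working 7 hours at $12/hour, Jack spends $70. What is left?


Calculate earnings:
7 x $12 = $84
Subtract spending:
$84 - $70 = $14

$14


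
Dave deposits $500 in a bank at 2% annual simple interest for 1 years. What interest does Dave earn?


Use the formula I = P x R x T / 100
P x R x T = 500 x 2 x 1 = 1000
I = 1000 / 100 = $10

$10


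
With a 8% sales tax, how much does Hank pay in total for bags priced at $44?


Calculate the tax:
8% of $44 = $3.52
Add tax to price:
$44 + $3.52 = $47.52

$47.52


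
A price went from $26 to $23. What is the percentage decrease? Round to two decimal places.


Find the absolute change:
|23 - 26| = 3
Divide by original and multiply by 100:
3 / 26 x 100 = 11.5384...% ≈ 11.54%

11.54%


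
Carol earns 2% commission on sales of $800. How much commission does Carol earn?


Convert rate to decimal:
2% = 0.02
Multiply by sales:
$800 x 0.02 = $16

$16


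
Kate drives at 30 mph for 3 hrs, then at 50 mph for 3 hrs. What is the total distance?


Leg 1 distance:
30 x 3 = 90 miles
Leg 2 distance:
50 x 3 = 150 miles
Total distance:
90 + 150 = 240 miles

240 miles


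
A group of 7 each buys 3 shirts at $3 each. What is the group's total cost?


Cost per person:
3 x $3 = $9
Group total:
7 x $9 = $63

$63


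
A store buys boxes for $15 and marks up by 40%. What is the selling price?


Calculate the markup amount:
40% of $15 = $6
Add to cost:
$15 + $6 = $21

$21


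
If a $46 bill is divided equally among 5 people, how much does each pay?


Total bill: $46
Number of people: 5
Each pays: $46 / 5 = $9.20

$9.20


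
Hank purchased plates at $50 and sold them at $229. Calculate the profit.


Selling price = $229
Cost price = $50
Profit = selling price - cost price:
Profit = $229 - $50 = $179

$179


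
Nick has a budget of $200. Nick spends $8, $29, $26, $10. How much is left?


Add up expenses:
$8 + $29 + $26 + $10 = $73
Subtract from budget:
$200 - $73 = $127

$127


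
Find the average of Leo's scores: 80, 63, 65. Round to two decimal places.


Add the scores:
80 + 63 + 65 = 208
Divide by the number of tests:
208 / 3 = 69.3333... ≈ 69.33

69.33


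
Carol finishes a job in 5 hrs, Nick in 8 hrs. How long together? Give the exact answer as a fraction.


Carol's rate: 1/5 of the job per hour
Nick's rate: 1/8 of the job per hour
Combined rate: 1/5 + 1/8 = 13/40 per hour
Time = 1 / (13/40) = 40/13 hours (≈ 3.08 hours)

40/13 hours


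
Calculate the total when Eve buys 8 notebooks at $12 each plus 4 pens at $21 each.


Cost of notebooks:
8 x $12 = $96
Cost of pens:
4 x $21 = $84
Add both:
$96 + $84 = $180

$180


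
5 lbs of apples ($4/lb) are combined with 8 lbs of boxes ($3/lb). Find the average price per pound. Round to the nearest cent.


Cost of apples:
5 x $4 = $20
Cost of boxes:
8 x $3 = $24
Total cost: $20 + $24 = $44
Total weight: 13 lbs
Average: $44 / 13 = $3.3846... ≈ $3.38/lb

$3.38/lb


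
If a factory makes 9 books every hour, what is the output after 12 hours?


Production rate: 9 books per hour
Time: 12 hours
Total: 9 x 12 = 108 books

108 books


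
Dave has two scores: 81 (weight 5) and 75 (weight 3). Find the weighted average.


Weighted sum:
5 x 81 + 3 x 75 = 630
Total weight:
5 + 3 = 8
Weighted average:
630 / 8 = 78.75

78.75


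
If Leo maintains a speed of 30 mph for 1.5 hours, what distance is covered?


Use the formula: distance = speed x time
Speed = 30 mph, Time = 1.5 hours
30 x 1.5 = 45 miles

45 miles


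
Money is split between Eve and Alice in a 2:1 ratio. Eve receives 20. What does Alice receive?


Find the multiplier:
20 / 2 = 10
Apply to Alice's share:
1 x 10 = 10

10


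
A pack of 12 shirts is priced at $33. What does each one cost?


Total cost: $33
Number of items: 12
Unit price: $33 / 12 = $2.75

$2.75


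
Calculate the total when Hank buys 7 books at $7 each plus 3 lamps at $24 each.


Cost of books:
7 x $7 = $49
Cost of lamps:
3 x $24 = $72
Add both:
$49 + $72 = $121

$121


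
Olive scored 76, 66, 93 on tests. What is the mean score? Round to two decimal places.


Add the scores:
76 + 66 + 93 = 235
Divide by the number of tests:
235 / 3 = 78.3333... ≈ 78.33

78.33


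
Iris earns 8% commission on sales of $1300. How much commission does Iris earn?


Convert rate to decimal:
8% = 0.08
Multiply by sales:
$1300 x 0.08 = $104

$104


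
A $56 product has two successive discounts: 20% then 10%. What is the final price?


First discount:
20% of $56 = $11.20
Price after first discount:
$56 - $11.20 = $44.80
Second discount:
10% of $44.80 = $4.48
Final price:
$44.80 - $4.48 = $40.32

$40.32


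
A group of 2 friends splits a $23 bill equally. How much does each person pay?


Total bill: $23
Number of people: 2
Each pays: $23 / 2 = $11.50

$11.50


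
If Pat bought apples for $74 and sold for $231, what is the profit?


Selling price = $231
Cost price = $74
Profit = selling price - cost price:
Profit = $231 - $74 = $157

$157


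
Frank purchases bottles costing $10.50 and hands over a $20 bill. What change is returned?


Start with the amount paid:
$20
Subtract the price:
$20 - $10.50 = $9.50

$9.50


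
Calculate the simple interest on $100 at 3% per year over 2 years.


Use the formula I = P x R x T / 100
P x R x T = 100 x 3 x 2 = 600
I = 600 / 100 = $6

$6


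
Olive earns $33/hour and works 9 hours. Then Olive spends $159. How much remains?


Calculate earnings:
9 x $33 = $297
Subtract spending:
$297 - $159 = $138

$138


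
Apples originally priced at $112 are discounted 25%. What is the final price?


Calculate the discount amount:
25% of $112 = $28
Subtract from original:
$112 - $28 = $84

$84


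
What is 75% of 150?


Convert percentage to decimal:
75% = 0.75
Multiply:
150 x 0.75 = 112.5

112.5


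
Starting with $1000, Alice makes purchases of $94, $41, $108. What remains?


Add up expenses:
$94 + $41 + $108 = $243
Subtract from budget:
$1000 - $243 = $757

$757


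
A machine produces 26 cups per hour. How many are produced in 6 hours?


Production rate: 26 cups per hour
Time: 6 hours
Total: 26 x 6 = 156 cups

156 cups


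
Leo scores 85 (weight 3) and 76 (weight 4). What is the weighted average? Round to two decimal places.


Weighted sum:
3 x 85 + 4 x 76 = 559
Total weight:
3 + 4 = 7
Weighted average:
559 / 7 = 79.8571... ≈ 79.86

79.86


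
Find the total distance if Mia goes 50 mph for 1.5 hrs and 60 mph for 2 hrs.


Leg 1 distance:
50 x 1.5 = 75 miles
Leg 2 distance:
60 x 2 = 120 miles
Total distance:
75 + 120 = 195 miles

195 miles


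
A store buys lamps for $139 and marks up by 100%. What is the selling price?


Calculate the markup amount:
100% of $139 = $139
Add to cost:
$139 + $139 = $278

$278


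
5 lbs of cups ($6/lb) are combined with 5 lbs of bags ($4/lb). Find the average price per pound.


Cost of cups:
5 x $6 = $30
Cost of bags:
5 x $4 = $20
Total cost: $30 + $20 = $50
Total weight: 10 lbs
Average: $50 / 10 = $5/lb

$5/lb


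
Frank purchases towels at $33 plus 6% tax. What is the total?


Calculate the tax:
6% of $33 = $1.98
Add tax to price:
$33 + $1.98 = $34.98

$34.98


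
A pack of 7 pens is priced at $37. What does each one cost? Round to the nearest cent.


Total cost: $37
Number of items: 7
Unit price: $37 / 7 = $5.2857... ≈ $5.29

$5.29


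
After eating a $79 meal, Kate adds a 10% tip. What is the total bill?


Calculate the tip:
10% of $79 = $7.90
Add tip to meal cost:
$79 + $7.90 = $86.90

$86.90


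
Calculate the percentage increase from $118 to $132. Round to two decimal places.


Find the absolute change:
|132 - 118| = 14
Divide by original and multiply by 100:
14 / 118 x 100 = 11.8644...% ≈ 11.86%

11.86%


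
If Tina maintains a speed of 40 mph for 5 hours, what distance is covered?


Use the formula: distance = speed x time
Speed = 40 mph, Time = 5 hours
40 x 5 = 200 miles

200 miles


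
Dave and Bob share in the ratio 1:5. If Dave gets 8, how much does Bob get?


Find the multiplier:
8 / 1 = 8
Apply to Bob's share:
5 x 8 = 40

40


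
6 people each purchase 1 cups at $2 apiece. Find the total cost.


Cost per person:
1 x $2 = $2
Group total:
6 x $2 = $12

$12


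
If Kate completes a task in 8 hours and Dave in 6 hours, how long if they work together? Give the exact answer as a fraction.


Kate's rate: 1/8 of the job per hour
Dave's rate: 1/6 of the job per hour
Combined rate: 1/8 + 1/6 = 7/24 per hour
Time = 1 / (7/24) = 24/7 hours (≈ 3.43 hours)

24/7 hours


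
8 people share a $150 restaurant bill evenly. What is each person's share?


Total bill: $150
Number of people: 8
Each pays: $150 / 8 = $18.75

$18.75


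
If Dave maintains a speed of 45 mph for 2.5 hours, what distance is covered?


Use the formula: distance = speed x time
Speed = 45 mph, Time = 2.5 hours
45 x 2.5 = 112.5 miles

112.5 miles


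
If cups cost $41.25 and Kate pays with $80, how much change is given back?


Start with the amount paid:
$80
Subtract the price:
$80 - $41.25 = $38.75

$38.75


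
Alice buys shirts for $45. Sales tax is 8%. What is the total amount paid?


Calculate the tax:
8% of $45 = $3.60
Add tax to price:
$45 + $3.60 = $48.60

$48.60


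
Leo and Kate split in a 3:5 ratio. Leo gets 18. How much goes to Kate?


Find the multiplier:
18 / 3 = 6
Apply to Kate's share:
5 x 6 = 30

30


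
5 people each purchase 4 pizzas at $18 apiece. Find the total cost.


Cost per person:
4 x $18 = $72
Group total:
5 x $72 = $360

$360


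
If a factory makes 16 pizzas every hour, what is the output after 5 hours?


Production rate: 16 pizzas per hour
Time: 5 hours
Total: 16 x 5 = 80 pizzas

80 pizzas


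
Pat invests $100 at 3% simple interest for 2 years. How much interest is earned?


Use the formula I = P x R x T / 100
P x R x T = 100 x 3 x 2 = 600
I = 600 / 100 = $6

$6


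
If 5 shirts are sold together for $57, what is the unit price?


Total cost: $57
Number of items: 5
Unit price: $57 / 5 = $11.40

$11.40


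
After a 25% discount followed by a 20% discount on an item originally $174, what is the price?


First discount:
25% of $174 = $43.50
Price after first discount:
$174 - $43.50 = $130.50
Second discount:
20% of $130.50 = $26.10
Final price:
$130.50 - $26.10 = $104.40

$104.40


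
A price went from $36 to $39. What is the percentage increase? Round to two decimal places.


Find the absolute change:
|39 - 36| = 3
Divide by original and multiply by 100:
3 / 36 x 100 = 8.3333...% ≈ 8.33%

8.33%


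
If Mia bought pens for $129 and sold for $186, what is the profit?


Selling price = $186
Cost price = $129
Profit = selling price - cost price:
Profit = $186 - $129 = $57

$57


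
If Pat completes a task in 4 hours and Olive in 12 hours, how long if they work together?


Pat's rate: 1/4 of the job per hour
Olive's rate: 1/12 of the job per hour
Combined rate: 1/4 + 1/12 = 1/3 per hour
Time = 1 / (1/3) = 3 hours

3 hours


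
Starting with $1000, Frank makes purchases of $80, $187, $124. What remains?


Add up expenses:
$80 + $187 + $124 = $391
Subtract from budget:
$1000 - $391 = $609

$609


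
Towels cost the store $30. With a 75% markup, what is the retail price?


Calculate the markup amount:
75% of $30 = $22.50
Add to cost:
$30 + $22.50 = $52.50

$52.50


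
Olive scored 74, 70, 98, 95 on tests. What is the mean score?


Add the scores:
74 + 70 + 98 + 95 = 337
Divide by the number of tests:
337 / 4 = 84.25

84.25


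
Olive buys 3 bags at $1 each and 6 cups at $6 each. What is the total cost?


Cost of bags:
3 x $1 = $3
Cost of cups:
6 x $6 = $36
Add both:
$3 + $36 = $39

$39


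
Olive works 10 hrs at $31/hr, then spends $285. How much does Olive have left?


Calculate earnings:
10 x $31 = $310
Subtract spending:
$310 - $285 = $25

$25


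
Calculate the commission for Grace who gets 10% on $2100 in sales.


Convert rate to decimal:
10% = 0.1
Multiply by sales:
$2100 x 0.1 = $210

$210


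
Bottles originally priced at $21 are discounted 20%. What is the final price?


Calculate the discount amount:
20% of $21 = $4.20
Subtract from original:
$21 - $4.20 = $16.80

$16.80


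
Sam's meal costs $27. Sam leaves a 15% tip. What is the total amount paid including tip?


Calculate the tip:
15% of $27 = $4.05
Add tip to meal cost:
$27 + $4.05 = $31.05

$31.05


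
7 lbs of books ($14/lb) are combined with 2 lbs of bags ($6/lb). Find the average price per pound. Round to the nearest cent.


Cost of books:
7 x $14 = $98
Cost of bags:
2 x $6 = $12
Total cost: $98 + $12 = $110
Total weight: 9 lbs
Average: $110 / 9 = $12.2222... ≈ $12.22/lb

$12.22/lb


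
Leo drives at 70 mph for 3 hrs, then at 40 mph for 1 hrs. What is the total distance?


Leg 1 distance:
70 x 3 = 210 miles
Leg 2 distance:
40 x 1 = 40 miles
Total distance:
210 + 40 = 250 miles

250 miles


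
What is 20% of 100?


Convert percentage to decimal:
20% = 0.2
Multiply:
100 x 0.2 = 20

20


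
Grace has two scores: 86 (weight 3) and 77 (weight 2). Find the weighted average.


Weighted sum:
3 x 86 + 2 x 77 = 412
Total weight:
3 + 2 = 5
Weighted average:
412 / 5 = 82.4

82.4


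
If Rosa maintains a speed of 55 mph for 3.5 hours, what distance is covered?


Use the formula: distance = speed x time
Speed = 55 mph, Time = 3.5 hours
55 x 3.5 = 192.5 miles

192.5 miles


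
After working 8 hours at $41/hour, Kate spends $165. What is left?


Calculate earnings:
8 x $41 = $328
Subtract spending:
$328 - $165 = $163

$163


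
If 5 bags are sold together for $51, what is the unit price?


Total cost: $51
Number of items: 5
Unit price: $51 / 5 = $10.20

$10.20


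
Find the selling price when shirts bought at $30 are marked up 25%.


Calculate the markup amount:
25% of $30 = $7.50
Add to cost:
$30 + $7.50 = $37.50

$37.50


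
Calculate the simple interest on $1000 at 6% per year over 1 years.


Use the formula I = P x R x T / 100
P x R x T = 1000 x 6 x 1 = 6000
I = 6000 / 100 = $60

$60


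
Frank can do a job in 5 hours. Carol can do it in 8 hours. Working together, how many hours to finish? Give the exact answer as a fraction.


Frank's rate: 1/5 of the job per hour
Carol's rate: 1/8 of the job per hour
Combined rate: 1/5 + 1/8 = 13/40 per hour
Time = 1 / (13/40) = 40/13 hours (≈ 3.08 hours)

40/13 hours


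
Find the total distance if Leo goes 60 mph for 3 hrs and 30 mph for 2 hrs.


Leg 1 distance:
60 x 3 = 180 miles
Leg 2 distance:
30 x 2 = 60 miles
Total distance:
180 + 60 = 240 miles

240 miles


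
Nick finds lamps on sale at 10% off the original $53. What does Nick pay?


Calculate the discount amount:
10% of $53 = $5.30
Subtract from original:
$53 - $5.30 = $47.70

$47.70


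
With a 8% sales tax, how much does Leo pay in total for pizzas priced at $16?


Calculate the tax:
8% of $16 = $1.28
Add tax to price:
$16 + $1.28 = $17.28

$17.28


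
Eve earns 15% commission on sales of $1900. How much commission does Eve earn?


Convert rate to decimal:
15% = 0.15
Multiply by sales:
$1900 x 0.15 = $285

$285


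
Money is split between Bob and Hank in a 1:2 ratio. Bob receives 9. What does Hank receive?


Find the multiplier:
9 / 1 = 9
Apply to Hank's share:
2 x 9 = 18

18


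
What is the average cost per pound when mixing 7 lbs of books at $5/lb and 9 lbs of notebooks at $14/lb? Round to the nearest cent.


Cost of books:
7 x $5 = $35
Cost of notebooks:
9 x $14 = $126
Total cost: $35 + $126 = $161
Total weight: 16 lbs
Average: $161 / 16 = $10.0625 ≈ $10.06/lb

$10.06/lb


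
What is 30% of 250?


Convert percentage to decimal:
30% = 0.3
Multiply:
250 x 0.3 = 75

75


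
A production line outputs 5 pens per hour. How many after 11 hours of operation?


Production rate: 5 pens per hour
Time: 11 hours
Total: 5 x 11 = 55 pens

55 pens


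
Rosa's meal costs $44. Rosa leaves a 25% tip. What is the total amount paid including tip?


Calculate the tip:
25% of $44 = $11
Add tip to meal cost:
$44 + $11 = $55

$55


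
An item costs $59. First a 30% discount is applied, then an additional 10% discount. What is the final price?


First discount:
30% of $59 = $17.70
Price after first discount:
$59 - $17.70 = $41.30
Second discount:
10% of $41.30 = $4.13
Final price:
$41.30 - $4.13 = $37.17

$37.17


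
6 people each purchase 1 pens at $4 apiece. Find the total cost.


Cost per person:
1 x $4 = $4
Group total:
6 x $4 = $24

$24


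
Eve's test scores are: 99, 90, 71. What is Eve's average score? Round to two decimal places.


Add the scores:
99 + 90 + 71 = 260
Divide by the number of tests:
260 / 3 = 86.6666... ≈ 86.67

86.67


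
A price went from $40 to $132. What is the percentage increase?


Find the absolute change:
|132 - 40| = 92
Divide by original and multiply by 100:
92 / 40 x 100 = 230%

230%


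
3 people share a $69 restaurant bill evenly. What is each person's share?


Total bill: $69
Number of people: 3
Each pays: $69 / 3 = $23

$23


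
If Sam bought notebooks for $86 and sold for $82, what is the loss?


Selling price = $82
Cost price = $86
Loss = cost price - selling price:
Loss = $86 - $82 = $4

$4


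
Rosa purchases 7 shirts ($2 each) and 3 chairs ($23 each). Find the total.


Cost of shirts:
7 x $2 = $14
Cost of chairs:
3 x $23 = $69
Add both:
$14 + $69 = $83

$83


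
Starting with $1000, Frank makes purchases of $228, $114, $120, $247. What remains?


Add up expenses:
$228 + $114 + $120 + $247 = $709
Subtract from budget:
$1000 - $709 = $291

$291


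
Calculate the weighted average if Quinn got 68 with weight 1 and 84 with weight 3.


Weighted sum:
1 x 68 + 3 x 84 = 320
Total weight:
1 + 3 = 4
Weighted average:
320 / 4 = 80

80


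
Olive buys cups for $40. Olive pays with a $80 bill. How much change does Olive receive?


Start with the amount paid:
$80
Subtract the price:
$80 - $40 = $40

$40


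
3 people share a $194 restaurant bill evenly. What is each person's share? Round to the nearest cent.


Total bill: $194
Number of people: 3
Each pays: $194 / 3 = $64.6666... ≈ $64.67

$64.67


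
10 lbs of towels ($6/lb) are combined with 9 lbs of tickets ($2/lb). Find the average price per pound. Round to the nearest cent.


Cost of towels:
10 x $6 = $60
Cost of tickets:
9 x $2 = $18
Total cost: $60 + $18 = $78
Total weight: 19 lbs
Average: $78 / 19 = $4.1052... ≈ $4.11/lb

$4.11/lb


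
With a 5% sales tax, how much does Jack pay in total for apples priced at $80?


Calculate the tax:
5% of $80 = $4
Add tax to price:
$80 + $4 = $84

$84


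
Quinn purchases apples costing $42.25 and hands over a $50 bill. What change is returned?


Start with the amount paid:
$50
Subtract the price:
$50 - $42.25 = $7.75

$7.75


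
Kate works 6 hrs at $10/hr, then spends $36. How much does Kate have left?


Calculate earnings:
6 x $10 = $60
Subtract spending:
$60 - $36 = $24

$24


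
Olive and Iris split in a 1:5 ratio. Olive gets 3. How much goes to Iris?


Find the multiplier:
3 / 1 = 3
Apply to Iris's share:
5 x 3 = 15

15


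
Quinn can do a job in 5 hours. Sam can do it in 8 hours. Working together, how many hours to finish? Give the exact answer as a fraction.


Quinn's rate: 1/5 of the job per hour
Sam's rate: 1/8 of the job per hour
Combined rate: 1/5 + 1/8 = 13/40 per hour
Time = 1 / (13/40) = 40/13 hours (≈ 3.08 hours)

40/13 hours


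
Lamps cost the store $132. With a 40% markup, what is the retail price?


Calculate the markup amount:
40% of $132 = $52.80
Add to cost:
$132 + $52.80 = $184.80

$184.80


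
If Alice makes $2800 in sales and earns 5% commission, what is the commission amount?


Convert rate to decimal:
5% = 0.05
Multiply by sales:
$2800 x 0.05 = $140

$140


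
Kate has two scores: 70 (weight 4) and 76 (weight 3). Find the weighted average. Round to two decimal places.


Weighted sum:
4 x 70 + 3 x 76 = 508
Total weight:
4 + 3 = 7
Weighted average:
508 / 7 = 72.5714... ≈ 72.57

72.57


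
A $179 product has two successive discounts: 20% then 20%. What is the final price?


First discount:
20% of $179 = $35.80
Price after first discount:
$179 - $35.80 = $143.20
Second discount:
20% of $143.20 = $28.64
Final price:
$143.20 - $28.64 = $114.56

$114.56


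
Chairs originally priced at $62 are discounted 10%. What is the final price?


Calculate the discount amount:
10% of $62 = $6.20
Subtract from original:
$62 - $6.20 = $55.80

$55.80


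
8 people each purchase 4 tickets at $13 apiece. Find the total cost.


Cost per person:
4 x $13 = $52
Group total:
8 x $52 = $416

$416


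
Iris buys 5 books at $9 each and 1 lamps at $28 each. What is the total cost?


Cost of books:
5 x $9 = $45
Cost of lamps:
1 x $28 = $28
Add both:
$45 + $28 = $73

$73


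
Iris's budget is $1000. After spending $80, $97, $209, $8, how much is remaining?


Add up expenses:
$80 + $97 + $209 + $8 = $394
Subtract from budget:
$1000 - $394 = $606

$606


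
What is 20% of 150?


Convert percentage to decimal:
20% = 0.2
Multiply:
150 x 0.2 = 30

30


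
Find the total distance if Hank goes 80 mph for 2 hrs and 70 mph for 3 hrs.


Leg 1 distance:
80 x 2 = 160 miles
Leg 2 distance:
70 x 3 = 210 miles
Total distance:
160 + 210 = 370 miles

370 miles


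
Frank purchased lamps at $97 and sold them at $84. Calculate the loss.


Selling price = $84
Cost price = $97
Loss = cost price - selling price:
Loss = $97 - $84 = $13

$13


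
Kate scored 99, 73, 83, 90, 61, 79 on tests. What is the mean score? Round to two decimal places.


Add the scores:
99 + 73 + 83 + 90 + 61 + 79 = 485
Divide by the number of tests:
485 / 6 = 80.8333... ≈ 80.83

80.83


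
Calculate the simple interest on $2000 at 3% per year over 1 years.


Use the formula I = P x R x T / 100
P x R x T = 2000 x 3 x 1 = 6000
I = 6000 / 100 = $60

$60


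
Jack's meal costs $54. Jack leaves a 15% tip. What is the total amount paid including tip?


Calculate the tip:
15% of $54 = $8.10
Add tip to meal cost:
$54 + $8.10 = $62.10

$62.10


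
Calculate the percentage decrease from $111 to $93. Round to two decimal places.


Find the absolute change:
|93 - 111| = 18
Divide by original and multiply by 100:
18 / 111 x 100 = 16.2162...% ≈ 16.22%

16.22%


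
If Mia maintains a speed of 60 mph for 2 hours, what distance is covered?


Use the formula: distance = speed x time
Speed = 60 mph, Time = 2 hours
60 x 2 = 120 miles

120 miles


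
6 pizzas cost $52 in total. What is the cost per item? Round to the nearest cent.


Total cost: $52
Number of items: 6
Unit price: $52 / 6 = $8.6666... ≈ $8.67

$8.67


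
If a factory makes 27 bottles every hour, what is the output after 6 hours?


Production rate: 27 bottles per hour
Time: 6 hours
Total: 27 x 6 = 162 bottles

162 bottles


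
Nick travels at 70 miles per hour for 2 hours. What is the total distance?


Use the formula: distance = speed x time
Speed = 70 mph, Time = 2 hours
70 x 2 = 140 miles

140 miles


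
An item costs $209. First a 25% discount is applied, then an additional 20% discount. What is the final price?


First discount:
25% of $209 = $52.25
Price after first discount:
$209 - $52.25 = $156.75
Second discount:
20% of $156.75 = $31.35
Final price:
$156.75 - $31.35 = $125.40

$125.40


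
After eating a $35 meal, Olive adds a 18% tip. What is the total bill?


Calculate the tip:
18% of $35 = $6.30
Add tip to meal cost:
$35 + $6.30 = $41.30

$41.30


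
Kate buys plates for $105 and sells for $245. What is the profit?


Selling price = $245
Cost price = $105
Profit = selling price - cost price:
Profit = $245 - $105 = $140

$140


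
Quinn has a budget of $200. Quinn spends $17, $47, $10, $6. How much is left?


Add up expenses:
$17 + $47 + $10 + $6 = $80
Subtract from budget:
$200 - $80 = $120

$120


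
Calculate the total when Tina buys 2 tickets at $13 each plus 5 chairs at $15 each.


Cost of tickets:
2 x $13 = $26
Cost of chairs:
5 x $15 = $75
Add both:
$26 + $75 = $101

$101


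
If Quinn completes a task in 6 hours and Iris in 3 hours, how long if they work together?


Quinn's rate: 1/6 of the job per hour
Iris's rate: 1/3 of the job per hour
Combined rate: 1/6 + 1/3 = 1/2 per hour
Time = 1 / (1/2) = 2 hours

2 hours


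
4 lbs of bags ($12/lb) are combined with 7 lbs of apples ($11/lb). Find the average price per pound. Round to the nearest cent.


Cost of bags:
4 x $12 = $48
Cost of apples:
7 x $11 = $77
Total cost: $48 + $77 = $125
Total weight: 11 lbs
Average: $125 / 11 = $11.3636... ≈ $11.36/lb

$11.36/lb


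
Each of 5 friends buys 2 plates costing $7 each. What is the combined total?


Cost per person:
2 x $7 = $14
Group total:
5 x $14 = $70

$70


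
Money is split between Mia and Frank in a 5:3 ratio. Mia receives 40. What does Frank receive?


Find the multiplier:
40 / 5 = 8
Apply to Frank's share:
3 x 8 = 24

24


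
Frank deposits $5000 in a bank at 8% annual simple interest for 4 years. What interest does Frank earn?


Use the formula I = P x R x T / 100
P x R x T = 5000 x 8 x 4 = 160000
I = 160000 / 100 = $1600

$1600


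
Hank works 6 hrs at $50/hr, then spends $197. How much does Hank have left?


Calculate earnings:
6 x $50 = $300
Subtract spending:
$300 - $197 = $103

$103


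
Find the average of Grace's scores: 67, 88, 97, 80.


Add the scores:
67 + 88 + 97 + 80 = 332
Divide by the number of tests:
332 / 4 = 83

83


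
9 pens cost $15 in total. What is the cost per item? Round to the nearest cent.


Total cost: $15
Number of items: 9
Unit price: $15 / 9 = $1.6666... ≈ $1.67

$1.67


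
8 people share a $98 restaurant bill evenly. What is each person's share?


Total bill: $98
Number of people: 8
Each pays: $98 / 8 = $12.25

$12.25


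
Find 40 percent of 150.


Convert percentage to decimal:
40% = 0.4
Multiply:
150 x 0.4 = 60

60


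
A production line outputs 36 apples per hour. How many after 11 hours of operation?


Production rate: 36 apples per hour
Time: 11 hours
Total: 36 x 11 = 396 apples

396 apples


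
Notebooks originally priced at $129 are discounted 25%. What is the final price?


Calculate the discount amount:
25% of $129 = $32.25
Subtract from original:
$129 - $32.25 = $96.75

$96.75


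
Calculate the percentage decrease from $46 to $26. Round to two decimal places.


Find the absolute change:
|26 - 46| = 20
Divide by original and multiply by 100:
20 / 46 x 100 = 43.4782...% ≈ 43.48%

43.48%


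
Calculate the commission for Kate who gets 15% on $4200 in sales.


Convert rate to decimal:
15% = 0.15
Multiply by sales:
$4200 x 0.15 = $630

$630


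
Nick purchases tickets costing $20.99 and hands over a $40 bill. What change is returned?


Start with the amount paid:
$40
Subtract the price:
$40 - $20.99 = $19.01

$19.01


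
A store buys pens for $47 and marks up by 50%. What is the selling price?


Calculate the markup amount:
50% of $47 = $23.50
Add to cost:
$47 + $23.50 = $70.50

$70.50


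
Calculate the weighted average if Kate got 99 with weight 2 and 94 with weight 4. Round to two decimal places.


Weighted sum:
2 x 99 + 4 x 94 = 574
Total weight:
2 + 4 = 6
Weighted average:
574 / 6 = 95.6666... ≈ 95.67

95.67


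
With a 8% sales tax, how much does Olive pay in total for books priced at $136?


Calculate the tax:
8% of $136 = $10.88
Add tax to price:
$136 + $10.88 = $146.88

$146.88


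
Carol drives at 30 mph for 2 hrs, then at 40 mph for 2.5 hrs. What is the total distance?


Leg 1 distance:
30 x 2 = 60 miles
Leg 2 distance:
40 x 2.5 = 100 miles
Total distance:
60 + 100 = 160 miles

160 miles


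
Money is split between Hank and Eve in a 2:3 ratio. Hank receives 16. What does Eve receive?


Find the multiplier:
16 / 2 = 8
Apply to Eve's share:
3 x 8 = 24

24


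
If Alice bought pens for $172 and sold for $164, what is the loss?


Selling price = $164
Cost price = $172
Loss = cost price - selling price:
Loss = $172 - $164 = $8

$8


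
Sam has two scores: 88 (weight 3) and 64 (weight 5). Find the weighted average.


Weighted sum:
3 x 88 + 5 x 64 = 584
Total weight:
3 + 5 = 8
Weighted average:
584 / 8 = 73

73


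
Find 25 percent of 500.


Convert percentage to decimal:
25% = 0.25
Multiply:
500 x 0.25 = 125

125


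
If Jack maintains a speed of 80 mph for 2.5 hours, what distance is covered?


Use the formula: distance = speed x time
Speed = 80 mph, Time = 2.5 hours
80 x 2.5 = 200 miles

200 miles


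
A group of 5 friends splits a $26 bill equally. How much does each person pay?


Total bill: $26
Number of people: 5
Each pays: $26 / 5 = $5.20

$5.20


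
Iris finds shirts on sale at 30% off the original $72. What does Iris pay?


Calculate the discount amount:
30% of $72 = $21.60
Subtract from original:
$72 - $21.60 = $50.40

$50.40


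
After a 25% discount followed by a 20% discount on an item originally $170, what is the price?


First discount:
25% of $170 = $42.50
Price after first discount:
$170 - $42.50 = $127.50
Second discount:
20% of $127.50 = $25.50
Final price:
$127.50 - $25.50 = $102

$102


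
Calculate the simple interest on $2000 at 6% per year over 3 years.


Use the formula I = P x R x T / 100
P x R x T = 2000 x 6 x 3 = 36000
I = 36000 / 100 = $360

$360


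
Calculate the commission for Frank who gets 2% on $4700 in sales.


Convert rate to decimal:
2% = 0.02
Multiply by sales:
$4700 x 0.02 = $94

$94
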